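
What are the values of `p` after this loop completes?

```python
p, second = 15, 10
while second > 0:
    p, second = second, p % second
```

GCD of 15 and 10
`p` takes the values: 15 → 10 → 5

Answer: 5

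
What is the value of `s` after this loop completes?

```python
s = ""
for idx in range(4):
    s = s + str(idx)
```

Concatenate digits 0 to 3
`s` takes the values: "" → "0" → "01" → "012" → "0123"

Answer: "0123"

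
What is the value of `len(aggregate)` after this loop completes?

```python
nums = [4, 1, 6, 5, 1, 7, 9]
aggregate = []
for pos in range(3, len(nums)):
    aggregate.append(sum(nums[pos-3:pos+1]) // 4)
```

Number of 4-element averages
`aggregate` takes the values: [] → [4] → [4, 3] → [4, 3, 4] → [4, 3, 4, 5]
So `len(aggregate)` = 4

Answer: 4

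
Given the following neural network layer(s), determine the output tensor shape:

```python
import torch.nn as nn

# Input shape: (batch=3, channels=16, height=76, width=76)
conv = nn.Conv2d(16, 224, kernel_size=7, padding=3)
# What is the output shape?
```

Input: (3, 16, 76, 76) -> Output: (3, 224, 76, 76)

Answer: (3, 224, 76, 76)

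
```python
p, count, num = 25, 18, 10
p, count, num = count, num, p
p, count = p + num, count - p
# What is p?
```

Trace:
`p, count, num = 25, 18, 10` → p = 25; count = 18; num = 10
`p, count, num = count, num, p` → p = 18; count = 10; num = 25
`p, count = p + num, count - p` → p = 43; count = -8
So p = 43

Answer: 43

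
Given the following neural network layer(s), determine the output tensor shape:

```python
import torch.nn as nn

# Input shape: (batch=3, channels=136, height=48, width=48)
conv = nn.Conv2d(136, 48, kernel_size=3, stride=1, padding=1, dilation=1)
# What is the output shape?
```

Input: (3, 136, 48, 48) -> Output: (3, 48, 48, 48)

Answer: (3, 48, 48, 48)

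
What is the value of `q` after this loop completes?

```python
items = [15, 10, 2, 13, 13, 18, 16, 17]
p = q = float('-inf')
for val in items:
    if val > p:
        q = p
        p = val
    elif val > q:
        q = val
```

Second largest (with repeats) in [15, 10, 2, 13, 13, 18, 16, 17]
`q` takes the values: -inf → 10 → 13 → 15 → 16 → 17

Answer: 17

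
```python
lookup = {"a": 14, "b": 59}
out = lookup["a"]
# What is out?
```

Trace:
`lookup = {"a": 14, "b": 59}` → lookup = {'a': 14, 'b': 59}
`out = lookup["a"]` → out = 14
So out = 14

Answer: 14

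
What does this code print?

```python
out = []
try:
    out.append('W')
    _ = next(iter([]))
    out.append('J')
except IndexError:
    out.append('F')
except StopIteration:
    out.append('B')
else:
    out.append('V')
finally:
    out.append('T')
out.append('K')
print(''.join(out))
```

Execution trace: 'W' (try body) → 'B' (except StopIteration) → 'T' (finally) → 'K' (after the try/except). Output: WBTK

Answer: WBTK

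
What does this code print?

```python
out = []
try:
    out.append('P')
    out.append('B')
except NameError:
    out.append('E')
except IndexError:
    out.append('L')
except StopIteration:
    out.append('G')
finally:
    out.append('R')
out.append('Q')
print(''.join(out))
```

Execution trace: 'P' (try body) → 'B' (try body, no exception) → 'R' (finally) → 'Q' (after the try/except). Output: PBRQ

Answer: PBRQ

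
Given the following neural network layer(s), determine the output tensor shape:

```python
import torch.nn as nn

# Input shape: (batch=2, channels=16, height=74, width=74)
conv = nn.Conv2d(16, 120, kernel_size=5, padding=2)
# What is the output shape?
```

Input: (2, 16, 74, 74) -> Output: (2, 120, 74, 74)

Answer: (2, 120, 74, 74)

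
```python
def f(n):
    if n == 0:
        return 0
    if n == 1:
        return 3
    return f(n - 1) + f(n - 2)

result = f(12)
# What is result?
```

Build up from base cases: f(0)=0, f(1)=3, f(2)=3, f(3)=6, f(4)=9, f(5)=15, f(6)=24, ..., f(12)=432

Answer: 432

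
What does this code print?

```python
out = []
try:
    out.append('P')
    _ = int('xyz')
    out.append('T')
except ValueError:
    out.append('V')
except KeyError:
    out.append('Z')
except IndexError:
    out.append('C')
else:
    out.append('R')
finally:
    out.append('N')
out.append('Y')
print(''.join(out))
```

Execution trace: 'P' (try body) → 'V' (except ValueError) → 'N' (finally) → 'Y' (after the try/except). Output: PVNY

Answer: PVNY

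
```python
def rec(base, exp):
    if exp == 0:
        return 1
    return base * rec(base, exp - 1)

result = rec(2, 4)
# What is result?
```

rec(2, 4) = 2 * 2 * 2 * 2 = 16

Answer: 16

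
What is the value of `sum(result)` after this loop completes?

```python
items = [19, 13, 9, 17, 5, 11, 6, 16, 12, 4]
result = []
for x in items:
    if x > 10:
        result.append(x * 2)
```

Sum of doubled values > 10
`result` takes the values: [] → [38] → [38, 26] → [38, 26, 34] → [38, 26, 34, 22] → [38, 26, 34, 22, 32] → [38, 26, 34, 22, 32, 24]
So `sum(result)` = 176

Answer: 176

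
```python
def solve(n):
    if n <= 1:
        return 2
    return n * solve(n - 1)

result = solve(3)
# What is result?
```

solve(3) = 3 * 2 * 2 = 12

Answer: 12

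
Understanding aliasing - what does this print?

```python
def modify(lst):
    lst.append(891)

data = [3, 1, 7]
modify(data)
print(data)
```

Key concept: function modifies passed list.
Step by step:
`data = [3, 1, 7]` → data = [3, 1, 7]
`modify(data)` → data = [3, 1, 7, 891]
`print(data)` → prints [3, 1, 7, 891]

Answer: [3, 1, 7, 891]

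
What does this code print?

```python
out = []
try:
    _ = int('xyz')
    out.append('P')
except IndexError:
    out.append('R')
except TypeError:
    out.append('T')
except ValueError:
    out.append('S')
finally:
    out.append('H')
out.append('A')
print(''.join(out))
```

Execution trace: 'S' (except ValueError) → 'H' (finally) → 'A' (after the try/except). Output: SHA

Answer: SHA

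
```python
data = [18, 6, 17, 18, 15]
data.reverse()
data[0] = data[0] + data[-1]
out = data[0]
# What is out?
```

Trace:
`data = [18, 6, 17, 18, 15]` → data = [18, 6, 17, 18, 15]
`data.reverse()` → data = [15, 18, 17, 6, 18]
`data[0] = data[0] + data[-1]` → data = [33, 18, 17, 6, 18]
`out = data[0]` → out = 33
So out = 33

Answer: 33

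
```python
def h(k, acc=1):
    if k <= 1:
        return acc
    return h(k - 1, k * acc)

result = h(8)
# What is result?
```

Accumulator trace (n, acc): (8, 1) -> (7, 8) -> (6, 56) -> (5, 336) -> (4, 1680) -> (3, 6720) -> (2, 20160) -> (1, 40320) -> return 40320

Answer: 40320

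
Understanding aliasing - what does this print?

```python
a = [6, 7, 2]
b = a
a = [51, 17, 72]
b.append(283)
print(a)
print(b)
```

Key concept: rebinding vs mutation: a is rebound to a new list, b still points at the original.
Step by step:
`a = [6, 7, 2]` → a = [6, 7, 2]
`b = a` → b = [6, 7, 2] (same object as a)
`a = [51, 17, 72]` → a = [51, 17, 72]
`b.append(283)` → b = [6, 7, 2, 283]
`print(a)` → prints [51, 17, 72]
`print(b)` → prints [6, 7, 2, 283]

Answer:
[51, 17, 72]
[6, 7, 2, 283]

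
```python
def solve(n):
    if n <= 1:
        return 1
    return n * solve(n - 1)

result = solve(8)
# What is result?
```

solve(8) = 8 * 7 * 6 * 5 * 4 * 3 * 2 * 1 = 40320

Answer: 40320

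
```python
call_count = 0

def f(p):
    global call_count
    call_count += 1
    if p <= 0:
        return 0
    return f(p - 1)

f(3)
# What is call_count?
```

Linear recursion stepping by 1: 4 calls from p=3 down to ≤0.

Answer: 4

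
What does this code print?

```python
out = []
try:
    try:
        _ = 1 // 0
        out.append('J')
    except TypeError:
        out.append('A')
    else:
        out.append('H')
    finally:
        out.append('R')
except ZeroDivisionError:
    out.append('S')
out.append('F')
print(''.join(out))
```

Execution trace: 'R' (finally) → 'S' (outer except ZeroDivisionError) → 'F' (after the try/except). Output: RSF

Answer: RSF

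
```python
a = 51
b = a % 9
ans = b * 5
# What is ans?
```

Trace:
`a = 51` → a = 51
`b = a % 9` → b = 6
`ans = b * 5` → ans = 30
So ans = 30

Answer: 30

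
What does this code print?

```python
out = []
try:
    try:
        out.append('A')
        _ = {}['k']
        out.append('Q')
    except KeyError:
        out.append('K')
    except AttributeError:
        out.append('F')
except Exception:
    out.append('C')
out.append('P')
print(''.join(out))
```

Execution trace: 'A' (inner try body) → 'K' (inner except KeyError) → 'P' (after the try/except). Output: AKP

Answer: AKP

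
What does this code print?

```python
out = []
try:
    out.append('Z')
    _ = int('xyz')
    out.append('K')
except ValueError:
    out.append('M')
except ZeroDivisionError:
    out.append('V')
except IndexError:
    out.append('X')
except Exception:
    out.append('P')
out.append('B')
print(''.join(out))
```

Execution trace: 'Z' (try body) → 'M' (except ValueError) → 'B' (after the try/except). Output: ZMB

Answer: ZMB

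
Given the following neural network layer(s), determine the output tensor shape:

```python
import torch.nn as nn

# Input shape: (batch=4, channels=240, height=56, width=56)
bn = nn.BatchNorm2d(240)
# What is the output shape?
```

Input: (4, 240, 56, 56) -> Output: (4, 240, 56, 56)

Answer: (4, 240, 56, 56)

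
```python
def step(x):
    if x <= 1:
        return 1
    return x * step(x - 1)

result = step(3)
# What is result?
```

step(3) = 3 * 2 * 1 = 6

Answer: 6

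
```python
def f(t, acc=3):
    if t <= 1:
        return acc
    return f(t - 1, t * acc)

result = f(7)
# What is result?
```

Accumulator trace (n, acc): (7, 3) -> (6, 21) -> (5, 126) -> (4, 630) -> (3, 2520) -> (2, 7560) -> (1, 15120) -> return 15120

Answer: 15120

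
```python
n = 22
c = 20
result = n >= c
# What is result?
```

Trace:
`n = 22` → n = 22
`c = 20` → c = 20
`result = n >= c` → result = True
So result = True

Answer: True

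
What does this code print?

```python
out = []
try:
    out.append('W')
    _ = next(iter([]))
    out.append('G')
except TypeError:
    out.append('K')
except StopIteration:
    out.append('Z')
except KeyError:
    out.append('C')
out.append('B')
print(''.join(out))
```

Execution trace: 'W' (try body) → 'Z' (except StopIteration) → 'B' (after the try/except). Output: WZB

Answer: WZB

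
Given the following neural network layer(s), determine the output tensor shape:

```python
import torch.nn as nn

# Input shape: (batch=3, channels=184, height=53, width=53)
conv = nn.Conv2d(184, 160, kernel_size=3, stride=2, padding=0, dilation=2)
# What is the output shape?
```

Input: (3, 184, 53, 53) -> Output: (3, 160, 25, 25)

Answer: (3, 160, 25, 25)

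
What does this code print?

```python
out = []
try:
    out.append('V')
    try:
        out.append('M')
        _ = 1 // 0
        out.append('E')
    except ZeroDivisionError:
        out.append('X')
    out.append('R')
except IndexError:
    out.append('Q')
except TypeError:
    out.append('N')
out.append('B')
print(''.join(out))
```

Execution trace: 'V' (try body) → 'M' (inner try body) → 'X' (inner except ZeroDivisionError) → 'R' (try body, no exception) → 'B' (after the try/except). Output: VMXRB

Answer: VMXRB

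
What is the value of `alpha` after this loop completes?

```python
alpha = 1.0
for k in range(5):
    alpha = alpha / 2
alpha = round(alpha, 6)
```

Halving LR 5 times: 1 / 2^5
`alpha` takes the values: 1.0 → 0.5 → 0.25 → 0.125 → 0.0625 → 0.03125

Answer: 0.03125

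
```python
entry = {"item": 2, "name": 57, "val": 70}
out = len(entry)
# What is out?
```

Trace:
`entry = {"item": 2, "name": 57, "val": 70}` → entry = {'item': 2, 'name': 57, 'val': 70}
`out = len(entry)` → out = 3
So out = 3

Answer: 3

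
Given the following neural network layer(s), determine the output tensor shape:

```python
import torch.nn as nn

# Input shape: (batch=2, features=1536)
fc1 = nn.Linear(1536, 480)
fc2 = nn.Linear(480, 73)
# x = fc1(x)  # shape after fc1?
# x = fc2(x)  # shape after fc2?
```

Input: (2, 1536) -> after fc1: (2, 480) -> Output: (2, 73)

Answer: (2, 73)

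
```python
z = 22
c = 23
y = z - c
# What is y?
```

Trace:
`z = 22` → z = 22
`c = 23` → c = 23
`y = z - c` → y = -1
So y = -1

Answer: -1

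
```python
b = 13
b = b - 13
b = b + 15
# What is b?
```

Trace:
`b = 13` → b = 13
`b = b - 13` → b = 0
`b = b + 15` → b = 15
So b = 15

Answer: 15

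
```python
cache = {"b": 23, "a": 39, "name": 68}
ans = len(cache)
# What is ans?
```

Trace:
`cache = {"b": 23, "a": 39, "name": 68}` → cache = {'b': 23, 'a': 39, 'name': 68}
`ans = len(cache)` → ans = 3
So ans = 3

Answer: 3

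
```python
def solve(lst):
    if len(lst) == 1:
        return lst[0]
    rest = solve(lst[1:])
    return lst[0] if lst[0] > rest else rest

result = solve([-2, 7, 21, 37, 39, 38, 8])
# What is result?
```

Recursive max over [-2, 7, 21, 37, 39, 38, 8] = 39

Answer: 39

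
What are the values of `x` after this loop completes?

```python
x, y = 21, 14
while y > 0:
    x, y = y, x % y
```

GCD of 21 and 14
`x` takes the values: 21 → 14 → 7

Answer: 7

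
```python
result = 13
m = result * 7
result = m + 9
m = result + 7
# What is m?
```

Trace:
`result = 13` → result = 13
`m = result * 7` → m = 91
`result = m + 9` → result = 100
`m = result + 7` → m = 107
So m = 107

Answer: 107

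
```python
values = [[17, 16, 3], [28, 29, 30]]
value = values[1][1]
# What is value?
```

Trace:
`values = [[17, 16, 3], [28, 29, 30]]` → values = [[17, 16, 3], [28, 29, 30]]
`value = values[1][1]` → value = 29
So value = 29

Answer: 29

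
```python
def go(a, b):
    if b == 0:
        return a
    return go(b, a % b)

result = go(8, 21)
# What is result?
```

go(8, 21) -> go(21, 8) -> go(8, 5) -> go(5, 3) -> go(3, 2) -> go(2, 1) -> go(1, 0) -> 1

Answer: 1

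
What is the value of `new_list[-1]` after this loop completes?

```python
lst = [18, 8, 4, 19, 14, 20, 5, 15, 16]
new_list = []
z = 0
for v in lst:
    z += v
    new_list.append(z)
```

Cumulative sum ends at 119
`new_list` takes the values: [] → [18] → [18, 26] → [18, 26, 30] → [18, 26, 30, 49] → [18, 26, 30, 49, 63] → [18, 26, 30, 49, 63, 83] → [18, 26, 30, 49, 63, 83, 88] → [18, 26, 30, 49, 63, 83, 88, 103] → [18, 26, 30, 49, 63, 83, 88, 103, 119]
So `new_list[-1]` = 119

Answer: 119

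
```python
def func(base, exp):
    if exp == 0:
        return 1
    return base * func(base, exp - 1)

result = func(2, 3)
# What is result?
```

func(2, 3) = 2 * 2 * 2 = 8

Answer: 8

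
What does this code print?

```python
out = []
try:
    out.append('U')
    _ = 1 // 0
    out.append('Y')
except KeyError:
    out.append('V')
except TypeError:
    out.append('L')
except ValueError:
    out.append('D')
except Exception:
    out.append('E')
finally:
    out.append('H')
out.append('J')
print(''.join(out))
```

Execution trace: 'U' (try body) → 'E' (except Exception) → 'H' (finally) → 'J' (after the try/except). Output: UEHJ

Answer: UEHJ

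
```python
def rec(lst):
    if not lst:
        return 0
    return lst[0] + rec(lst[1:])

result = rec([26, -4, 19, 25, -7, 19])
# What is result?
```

26 + (-4) + 19 + 25 + (-7) + 19 + 0 = 78

Answer: 78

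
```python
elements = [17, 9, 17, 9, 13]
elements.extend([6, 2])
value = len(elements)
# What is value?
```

Trace:
`elements = [17, 9, 17, 9, 13]` → elements = [17, 9, 17, 9, 13]
`elements.extend([6, 2])` → elements = [17, 9, 17, 9, 13, 6, 2]
`value = len(elements)` → value = 7
So value = 7

Answer: 7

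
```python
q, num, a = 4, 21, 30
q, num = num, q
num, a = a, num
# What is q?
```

Trace:
`q, num, a = 4, 21, 30` → q = 4; num = 21; a = 30
`q, num = num, q` → q = 21; num = 4
`num, a = a, num` → num = 30; a = 4
So q = 21

Answer: 21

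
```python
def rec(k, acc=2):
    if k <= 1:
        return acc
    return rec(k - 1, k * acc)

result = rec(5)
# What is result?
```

Accumulator trace (n, acc): (5, 2) -> (4, 10) -> (3, 40) -> (2, 120) -> (1, 240) -> return 240

Answer: 240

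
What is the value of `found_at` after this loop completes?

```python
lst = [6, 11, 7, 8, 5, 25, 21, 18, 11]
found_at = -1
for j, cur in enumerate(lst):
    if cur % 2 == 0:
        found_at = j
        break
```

First even number index in [6, 11, 7, 8, 5, 25, 21, 18, 11]
`found_at` takes the values: -1 → 0

Answer: 0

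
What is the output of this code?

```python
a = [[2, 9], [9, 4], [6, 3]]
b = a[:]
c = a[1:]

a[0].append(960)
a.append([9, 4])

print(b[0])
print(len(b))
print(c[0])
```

Key concept: slice with nested mutation.
Step by step:
`a = [[2, 9], [9, 4], [6, 3]]` → a = [[2, 9], [9, 4], [6, 3]]
`b = a[:]` → b = [[2, 9], [9, 4], [6, 3]]
`c = a[1:]` → c = [[9, 4], [6, 3]]
`a[0].append(960)` → a = [[2, 9, 960], [9, 4], [6, 3]]; b = [[2, 9, 960], [9, 4], [6, 3]]
`a.append([9, 4])` → a = [[2, 9, 960], [9, 4], [6, 3], [9, 4]]
`print(b[0])` → prints [2, 9, 960]
`print(len(b))` → prints 3
`print(c[0])` → prints [9, 4]

Answer:
[2, 9, 960]
3
[9, 4]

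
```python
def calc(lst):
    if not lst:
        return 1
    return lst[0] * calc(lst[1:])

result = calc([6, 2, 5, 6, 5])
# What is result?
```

Product over [6, 2, 5, 6, 5] = 6 * 2 * 5 * 6 * 5 = 1800

Answer: 1800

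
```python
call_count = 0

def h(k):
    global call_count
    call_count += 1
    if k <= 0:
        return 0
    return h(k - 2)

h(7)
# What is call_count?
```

Linear recursion stepping by 2: 5 calls from k=7 down to ≤0.

Answer: 5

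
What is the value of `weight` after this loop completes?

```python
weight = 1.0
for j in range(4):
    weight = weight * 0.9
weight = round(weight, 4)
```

Exponential decay: 1.0 * 0.9^4
`weight` takes the values: 1.0 → 0.9 → 0.81 → 0.729 → 0.6561

Answer: 0.6561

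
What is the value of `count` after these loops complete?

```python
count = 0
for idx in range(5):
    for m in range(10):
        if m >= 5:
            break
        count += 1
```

Inner breaks at 5, outer runs 5 times
`count` takes the values: 0 → 1 → 2 → 3 → 4 → 5 → 6 → 7 → 8 → 9 → 10 → 11 → 12 → 13 → 14 → 15 → 16 → 17 → 18 → 19 → 20 → 21 → 22 → 23 → 24 → 25

Answer: 25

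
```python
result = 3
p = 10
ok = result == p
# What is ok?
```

Trace:
`result = 3` → result = 3
`p = 10` → p = 10
`ok = result == p` → ok = False
So ok = False

Answer: False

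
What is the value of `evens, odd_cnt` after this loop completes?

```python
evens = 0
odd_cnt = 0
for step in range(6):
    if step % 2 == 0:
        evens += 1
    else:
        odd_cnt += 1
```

Count evens and odds in range(6)
`evens, odd_cnt` takes the values: (0, 0) → (1, 0) → (1, 1) → (2, 1) → (2, 2) → (3, 2) → (3, 3)

Answer: 3, 3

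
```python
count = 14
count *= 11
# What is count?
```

Trace:
`count = 14` → count = 14
`count *= 11` → count = 154
So count = 154

Answer: 154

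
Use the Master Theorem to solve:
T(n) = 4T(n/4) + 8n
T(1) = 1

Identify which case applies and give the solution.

a=4, b=4, f(n)=8n. log_4(4) = 1. Since c=1 = 1, Case 2 applies: T(n) = Θ(n^log_b(a) · log n) = O(n log n).

Answer: O(n log n) - Case 2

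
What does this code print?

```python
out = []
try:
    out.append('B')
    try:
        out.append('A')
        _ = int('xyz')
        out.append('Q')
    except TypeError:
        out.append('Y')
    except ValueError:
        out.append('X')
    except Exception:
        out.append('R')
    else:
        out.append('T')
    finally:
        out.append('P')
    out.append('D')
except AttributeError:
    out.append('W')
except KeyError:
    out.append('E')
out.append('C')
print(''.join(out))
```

Execution trace: 'B' (try body) → 'A' (inner try body) → 'X' (inner except ValueError) → 'P' (inner finally) → 'D' (try body, no exception) → 'C' (after the try/except). Output: BAXPDC

Answer: BAXPDC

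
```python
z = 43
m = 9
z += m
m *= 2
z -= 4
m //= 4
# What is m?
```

Trace:
`z = 43` → z = 43
`m = 9` → m = 9
`z += m` → z = 52
`m *= 2` → m = 18
`z -= 4` → z = 48
`m //= 4` → m = 4
So m = 4

Answer: 4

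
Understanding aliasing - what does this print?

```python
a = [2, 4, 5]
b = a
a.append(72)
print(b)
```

Key concept: basic list aliasing.
Step by step:
`a = [2, 4, 5]` → a = [2, 4, 5]
`b = a` → b = [2, 4, 5] (same object as a)
`a.append(72)` → a = [2, 4, 5, 72] (same object as b); b = [2, 4, 5, 72] (same object as a)
`print(b)` → prints [2, 4, 5, 72]

Answer: [2, 4, 5, 72]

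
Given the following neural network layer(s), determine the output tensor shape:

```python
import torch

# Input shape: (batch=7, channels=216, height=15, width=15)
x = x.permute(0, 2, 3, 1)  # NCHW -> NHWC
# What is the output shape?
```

Input: (7, 216, 15, 15) -> Output: (7, 15, 15, 216)

Answer: (7, 15, 15, 216)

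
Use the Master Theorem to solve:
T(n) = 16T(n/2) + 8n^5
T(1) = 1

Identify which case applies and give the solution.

a=16, b=2, f(n)=8n^5. log_2(16) = 4. Since c=5 > 4 and the regularity condition holds (16(n/2)^5 = (16/2^5)n^5 with 16/2^5 < 1), Case 3 applies: T(n) = Θ(f(n)) = O(n^5).

Answer: O(n^5) - Case 3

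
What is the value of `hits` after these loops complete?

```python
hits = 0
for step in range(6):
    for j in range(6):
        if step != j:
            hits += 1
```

6² - 6 (exclude diagonal)
`hits` takes the values: 0 → 1 → 2 → 3 → 4 → 5 → 6 → 7 → 8 → 9 → 10 → 11 → 12 → 13 → 14 → 15 → 16 → 17 → 18 → 19 → 20 → 21 → 22 → 23 → 24 → 25 → 26 → 27 → 28 → 29 → 30

Answer: 30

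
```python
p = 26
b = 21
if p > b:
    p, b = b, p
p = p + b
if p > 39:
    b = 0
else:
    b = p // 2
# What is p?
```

Trace:
`p = 26` → p = 26
`b = 21` → b = 21
`if p > b: ...` → p > b is True → p = 21; b = 26
`p = p + b` → p = 47
`if p > 39: ...` → p > 39 is True → b = 0
So p = 47

Answer: 47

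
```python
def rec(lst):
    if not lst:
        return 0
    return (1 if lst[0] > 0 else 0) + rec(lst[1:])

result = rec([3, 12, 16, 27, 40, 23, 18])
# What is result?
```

Count of positive elements in [3, 12, 16, 27, 40, 23, 18] = 7

Answer: 7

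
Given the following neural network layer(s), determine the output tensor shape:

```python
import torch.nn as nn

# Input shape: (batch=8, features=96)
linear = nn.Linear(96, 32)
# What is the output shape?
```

Input: (8, 96) -> Output: (8, 32)

Answer: (8, 32)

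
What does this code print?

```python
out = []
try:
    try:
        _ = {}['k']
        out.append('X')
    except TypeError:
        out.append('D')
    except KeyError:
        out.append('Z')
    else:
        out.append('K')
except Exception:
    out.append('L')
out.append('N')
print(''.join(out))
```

Execution trace: 'Z' (inner except KeyError) → 'N' (after the try/except). Output: ZN

Answer: ZN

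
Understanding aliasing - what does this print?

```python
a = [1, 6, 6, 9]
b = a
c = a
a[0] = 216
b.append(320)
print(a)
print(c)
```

Key concept: multiple aliases.
Step by step:
`a = [1, 6, 6, 9]` → a = [1, 6, 6, 9]
`b = a` → b = [1, 6, 6, 9] (same object as a)
`c = a` → c = [1, 6, 6, 9] (same object as a, b)
`a[0] = 216` → a = [216, 6, 6, 9] (same object as b, c); b = [216, 6, 6, 9] (same object as a, c); c = [216, 6, 6, 9] (same object as a, b)
`b.append(320)` → a = [216, 6, 6, 9, 320] (same object as b, c); b = [216, 6, 6, 9, 320] (same object as a, c); c = [216, 6, 6, 9, 320] (same object as a, b)
`print(a)` → prints [216, 6, 6, 9, 320]
`print(c)` → prints [216, 6, 6, 9, 320]

Answer:
[216, 6, 6, 9, 320]
[216, 6, 6, 9, 320]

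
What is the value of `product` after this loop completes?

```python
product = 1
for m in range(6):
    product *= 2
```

2^6 = 64
`product` takes the values: 1 → 2 → 4 → 8 → 16 → 32 → 64

Answer: 64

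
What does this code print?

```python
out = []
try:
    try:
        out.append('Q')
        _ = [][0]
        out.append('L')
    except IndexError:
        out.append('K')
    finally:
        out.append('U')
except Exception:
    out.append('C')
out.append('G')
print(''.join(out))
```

Execution trace: 'Q' (inner try body) → 'K' (inner except IndexError) → 'U' (inner finally) → 'G' (after the try/except). Output: QKUG

Answer: QKUG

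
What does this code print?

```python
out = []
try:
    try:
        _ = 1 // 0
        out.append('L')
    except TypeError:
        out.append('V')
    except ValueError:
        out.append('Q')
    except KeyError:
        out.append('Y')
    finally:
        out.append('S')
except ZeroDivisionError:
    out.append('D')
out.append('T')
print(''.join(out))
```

Execution trace: 'S' (finally) → 'D' (outer except ZeroDivisionError) → 'T' (after the try/except). Output: SDT

Answer: SDT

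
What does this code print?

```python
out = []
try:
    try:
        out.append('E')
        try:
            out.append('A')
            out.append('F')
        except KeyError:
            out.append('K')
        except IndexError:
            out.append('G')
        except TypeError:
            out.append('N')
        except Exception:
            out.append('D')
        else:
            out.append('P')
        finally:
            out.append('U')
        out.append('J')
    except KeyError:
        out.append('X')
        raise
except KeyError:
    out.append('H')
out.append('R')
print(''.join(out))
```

Execution trace: 'E' (try body) → 'A' (inner try body) → 'F' (inner try body, no exception) → 'P' (inner else) → 'U' (inner finally) → 'J' (try body, no exception) → 'R' (after the try/except). Output: EAFPUJR

Answer: EAFPUJR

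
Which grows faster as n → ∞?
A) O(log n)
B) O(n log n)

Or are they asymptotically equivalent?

O(log n) vs O(n log n): Higher order terms dominate.

Answer: B) O(n log n) grows faster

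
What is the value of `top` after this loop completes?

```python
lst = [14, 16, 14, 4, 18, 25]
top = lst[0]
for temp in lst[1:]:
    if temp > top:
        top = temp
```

Maximum of [14, 16, 14, 4, 18, 25]
`top` takes the values: 14 → 16 → 18 → 25

Answer: 25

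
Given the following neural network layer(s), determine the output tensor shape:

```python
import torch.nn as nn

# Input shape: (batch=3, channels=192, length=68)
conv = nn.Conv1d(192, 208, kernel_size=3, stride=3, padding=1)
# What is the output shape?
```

Input: (3, 192, 68) -> Output: (3, 208, 23)

Answer: (3, 208, 23)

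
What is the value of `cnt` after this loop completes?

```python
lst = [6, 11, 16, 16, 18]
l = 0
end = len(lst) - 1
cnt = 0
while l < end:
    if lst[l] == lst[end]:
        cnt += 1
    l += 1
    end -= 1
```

Count matching pairs from ends
`cnt` takes the values: 0

Answer: 0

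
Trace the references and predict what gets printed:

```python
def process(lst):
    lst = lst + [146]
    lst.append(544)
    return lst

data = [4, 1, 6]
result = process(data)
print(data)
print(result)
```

Key concept: rebinding parameter vs mutation.
Step by step:
`data = [4, 1, 6]` → data = [4, 1, 6]
`result = process(data)` → result = [4, 1, 6, 146, 544]
`print(data)` → prints [4, 1, 6]
`print(result)` → prints [4, 1, 6, 146, 544]

Answer:
[4, 1, 6]
[4, 1, 6, 146, 544]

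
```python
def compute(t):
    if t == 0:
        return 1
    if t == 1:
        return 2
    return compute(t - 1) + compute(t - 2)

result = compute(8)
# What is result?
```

Build up from base cases: compute(0)=1, compute(1)=2, compute(2)=3, compute(3)=5, compute(4)=8, compute(5)=13, compute(6)=21, ..., compute(8)=55

Answer: 55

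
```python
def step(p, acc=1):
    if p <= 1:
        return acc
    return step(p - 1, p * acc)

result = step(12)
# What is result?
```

Accumulator trace (n, acc): (12, 1) -> (11, 12) -> (10, 132) -> (9, 1320) -> (8, 11880) -> (7, 95040) -> (6, 665280) -> (5, 3991680) -> (4, 19958400) -> (3, 79833600) -> (2, 239500800) -> (1, 479001600) -> return 479001600

Answer: 479001600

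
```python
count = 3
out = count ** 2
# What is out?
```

Trace:
`count = 3` → count = 3
`out = count ** 2` → out = 9
So out = 9

Answer: 9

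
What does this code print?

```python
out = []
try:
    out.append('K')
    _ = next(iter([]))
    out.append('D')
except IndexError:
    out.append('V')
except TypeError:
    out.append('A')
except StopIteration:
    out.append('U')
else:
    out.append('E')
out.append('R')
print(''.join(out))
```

Execution trace: 'K' (try body) → 'U' (except StopIteration) → 'R' (after the try/except). Output: KUR

Answer: KUR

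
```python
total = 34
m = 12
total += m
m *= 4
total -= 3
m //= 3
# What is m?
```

Trace:
`total = 34` → total = 34
`m = 12` → m = 12
`total += m` → total = 46
`m *= 4` → m = 48
`total -= 3` → total = 43
`m //= 3` → m = 16
So m = 16

Answer: 16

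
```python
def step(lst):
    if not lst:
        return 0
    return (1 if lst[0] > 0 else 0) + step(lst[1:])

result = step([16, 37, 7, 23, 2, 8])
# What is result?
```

Count of positive elements in [16, 37, 7, 23, 2, 8] = 6

Answer: 6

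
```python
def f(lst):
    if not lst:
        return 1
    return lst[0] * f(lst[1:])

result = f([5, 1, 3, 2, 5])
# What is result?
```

Product over [5, 1, 3, 2, 5] = 5 * 1 * 3 * 2 * 5 = 150

Answer: 150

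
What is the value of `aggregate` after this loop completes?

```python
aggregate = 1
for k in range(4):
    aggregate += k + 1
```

Start at 1, add 1 to 4 = 11
`aggregate` takes the values: 1 → 2 → 4 → 7 → 11

Answer: 11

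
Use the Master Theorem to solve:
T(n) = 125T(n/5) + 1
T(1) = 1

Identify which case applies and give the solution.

a=125, b=5, f(n)=1. log_5(125) = 3. Since c=0 < 3, Case 1 applies: T(n) = Θ(n^log_b(a)) = O(n^3).

Answer: O(n^3) - Case 1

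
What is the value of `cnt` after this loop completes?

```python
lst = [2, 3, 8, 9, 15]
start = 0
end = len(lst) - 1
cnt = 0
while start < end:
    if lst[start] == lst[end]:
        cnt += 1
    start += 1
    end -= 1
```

Count matching pairs from ends
`cnt` takes the values: 0

Answer: 0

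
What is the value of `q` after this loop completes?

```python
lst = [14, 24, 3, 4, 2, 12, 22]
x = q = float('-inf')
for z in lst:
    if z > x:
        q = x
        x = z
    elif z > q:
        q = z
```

Second largest (with repeats) in [14, 24, 3, 4, 2, 12, 22]
`q` takes the values: -inf → 14 → 22

Answer: 22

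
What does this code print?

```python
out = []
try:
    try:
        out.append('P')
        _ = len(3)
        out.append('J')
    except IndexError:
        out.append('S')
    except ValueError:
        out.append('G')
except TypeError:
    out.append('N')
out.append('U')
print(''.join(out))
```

Execution trace: 'P' (inner try body) → 'N' (outer except TypeError) → 'U' (after the try/except). Output: PNU

Answer: PNU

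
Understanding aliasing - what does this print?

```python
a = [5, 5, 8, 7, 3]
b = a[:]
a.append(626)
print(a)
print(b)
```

Key concept: slice [:] creates copy.
Step by step:
`a = [5, 5, 8, 7, 3]` → a = [5, 5, 8, 7, 3]
`b = a[:]` → b = [5, 5, 8, 7, 3]
`a.append(626)` → a = [5, 5, 8, 7, 3, 626]
`print(a)` → prints [5, 5, 8, 7, 3, 626]
`print(b)` → prints [5, 5, 8, 7, 3]

Answer:
[5, 5, 8, 7, 3, 626]
[5, 5, 8, 7, 3]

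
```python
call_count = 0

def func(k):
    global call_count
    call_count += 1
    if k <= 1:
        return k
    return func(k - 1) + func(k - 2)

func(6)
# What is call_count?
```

Calls(k) = 1 + Calls(k-1) + Calls(k-2); Calls(0)=Calls(1)=1. For k=6 this gives 25.

Answer: 25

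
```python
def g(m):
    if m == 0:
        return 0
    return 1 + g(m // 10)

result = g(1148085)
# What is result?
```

Count of digits of 1148085: 7

Answer: 7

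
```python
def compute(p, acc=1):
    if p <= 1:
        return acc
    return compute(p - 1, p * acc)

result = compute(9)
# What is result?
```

Accumulator trace (n, acc): (9, 1) -> (8, 9) -> (7, 72) -> (6, 504) -> (5, 3024) -> (4, 15120) -> (3, 60480) -> (2, 181440) -> (1, 362880) -> return 362880

Answer: 362880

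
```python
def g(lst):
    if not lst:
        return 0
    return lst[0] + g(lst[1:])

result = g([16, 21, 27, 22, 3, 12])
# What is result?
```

16 + 21 + 27 + 22 + 3 + 12 + 0 = 101

Answer: 101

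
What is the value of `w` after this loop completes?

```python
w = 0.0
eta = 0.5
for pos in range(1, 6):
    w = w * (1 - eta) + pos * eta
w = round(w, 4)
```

Moving average with lr=0.5
`w` takes the values: 0.0 → 0.5 → 1.25 → 2.125 → 3.0625 → 4.03125 → 4.0312

Answer: 4.0312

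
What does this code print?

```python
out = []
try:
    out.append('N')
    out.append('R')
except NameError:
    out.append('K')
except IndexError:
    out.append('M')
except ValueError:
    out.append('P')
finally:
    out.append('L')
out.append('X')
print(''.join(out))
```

Execution trace: 'N' (try body) → 'R' (try body, no exception) → 'L' (finally) → 'X' (after the try/except). Output: NRLX

Answer: NRLX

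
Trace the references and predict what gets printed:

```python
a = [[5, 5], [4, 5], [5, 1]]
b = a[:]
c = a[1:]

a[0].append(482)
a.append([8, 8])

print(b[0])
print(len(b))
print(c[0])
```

Key concept: slice with nested mutation.
Step by step:
`a = [[5, 5], [4, 5], [5, 1]]` → a = [[5, 5], [4, 5], [5, 1]]
`b = a[:]` → b = [[5, 5], [4, 5], [5, 1]]
`c = a[1:]` → c = [[4, 5], [5, 1]]
`a[0].append(482)` → a = [[5, 5, 482], [4, 5], [5, 1]]; b = [[5, 5, 482], [4, 5], [5, 1]]
`a.append([8, 8])` → a = [[5, 5, 482], [4, 5], [5, 1], [8, 8]]
`print(b[0])` → prints [5, 5, 482]
`print(len(b))` → prints 3
`print(c[0])` → prints [4, 5]

Answer:
[5, 5, 482]
3
[4, 5]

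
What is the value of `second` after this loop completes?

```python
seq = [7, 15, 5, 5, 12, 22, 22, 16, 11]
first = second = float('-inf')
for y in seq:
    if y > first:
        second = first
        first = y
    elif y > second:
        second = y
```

Second largest (with repeats) in [7, 15, 5, 5, 12, 22, 22, 16, 11]
`second` takes the values: -inf → 7 → 12 → 15 → 22

Answer: 22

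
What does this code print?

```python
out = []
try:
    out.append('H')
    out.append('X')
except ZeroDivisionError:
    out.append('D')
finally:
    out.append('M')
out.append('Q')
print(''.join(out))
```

Execution trace: 'H' (try body) → 'X' (try body, no exception) → 'M' (finally) → 'Q' (after the try/except). Output: HXMQ

Answer: HXMQ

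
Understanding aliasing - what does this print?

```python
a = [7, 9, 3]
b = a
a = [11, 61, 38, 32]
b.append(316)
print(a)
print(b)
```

Key concept: rebinding vs mutation: a is rebound to a new list, b still points at the original.
Step by step:
`a = [7, 9, 3]` → a = [7, 9, 3]
`b = a` → b = [7, 9, 3] (same object as a)
`a = [11, 61, 38, 32]` → a = [11, 61, 38, 32]
`b.append(316)` → b = [7, 9, 3, 316]
`print(a)` → prints [11, 61, 38, 32]
`print(b)` → prints [7, 9, 3, 316]

Answer:
[11, 61, 38, 32]
[7, 9, 3, 316]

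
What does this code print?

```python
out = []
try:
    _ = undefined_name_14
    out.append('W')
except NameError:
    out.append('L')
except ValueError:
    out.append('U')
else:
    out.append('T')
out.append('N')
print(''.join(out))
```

Execution trace: 'L' (except NameError) → 'N' (after the try/except). Output: LN

Answer: LN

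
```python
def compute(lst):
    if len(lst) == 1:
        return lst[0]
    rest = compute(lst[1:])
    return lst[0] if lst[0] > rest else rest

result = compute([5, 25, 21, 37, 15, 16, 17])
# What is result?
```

Recursive max over [5, 25, 21, 37, 15, 16, 17] = 37

Answer: 37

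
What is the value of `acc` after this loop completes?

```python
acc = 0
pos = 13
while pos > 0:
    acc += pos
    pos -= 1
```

Sum 13 down to 1
`acc` takes the values: 0 → 13 → 25 → 36 → 46 → 55 → 63 → 70 → 76 → 81 → 85 → 88 → 90 → 91

Answer: 91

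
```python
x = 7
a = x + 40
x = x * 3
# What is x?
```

Trace:
`x = 7` → x = 7
`a = x + 40` → a = 47
`x = x * 3` → x = 21
So x = 21

Answer: 21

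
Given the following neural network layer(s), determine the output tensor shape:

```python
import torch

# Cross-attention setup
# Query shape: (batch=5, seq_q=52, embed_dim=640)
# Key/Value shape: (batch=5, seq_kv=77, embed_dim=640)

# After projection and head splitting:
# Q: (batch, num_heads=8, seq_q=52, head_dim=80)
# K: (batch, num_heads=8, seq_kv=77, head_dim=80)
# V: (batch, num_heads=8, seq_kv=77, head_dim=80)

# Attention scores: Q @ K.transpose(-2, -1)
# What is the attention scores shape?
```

Input: (5, 52, 640) -> Output: (5, 8, 52, 77)

Answer: (5, 8, 52, 77)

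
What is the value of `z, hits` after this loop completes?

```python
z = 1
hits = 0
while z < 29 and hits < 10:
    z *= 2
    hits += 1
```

Double until >= 29 or 10 iterations
`z, hits` takes the values: (1, 0) → (2, 0) → (2, 1) → (4, 1) → (4, 2) → (8, 2) → (8, 3) → (16, 3) → (16, 4) → (32, 4) → (32, 5)

Answer: 32, 5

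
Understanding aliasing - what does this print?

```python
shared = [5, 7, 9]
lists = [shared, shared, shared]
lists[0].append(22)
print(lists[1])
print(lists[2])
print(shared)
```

Key concept: list of same reference.
Step by step:
`shared = [5, 7, 9]` → shared = [5, 7, 9]
`lists = [shared, shared, shared]` → lists = [[5, 7, 9], [5, 7, 9], [5, 7, 9]]
`lists[0].append(22)` → shared = [5, 7, 9, 22]; lists = [[5, 7, 9, 22], [5, 7, 9, 22], [5, 7, 9, 22]]
`print(lists[1])` → prints [5, 7, 9, 22]
`print(lists[2])` → prints [5, 7, 9, 22]
`print(shared)` → prints [5, 7, 9, 22]

Answer:
[5, 7, 9, 22]
[5, 7, 9, 22]
[5, 7, 9, 22]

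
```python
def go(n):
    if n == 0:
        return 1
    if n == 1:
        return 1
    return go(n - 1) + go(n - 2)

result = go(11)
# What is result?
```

Build up from base cases: go(0)=1, go(1)=1, go(2)=2, go(3)=3, go(4)=5, go(5)=8, go(6)=13, ..., go(11)=144

Answer: 144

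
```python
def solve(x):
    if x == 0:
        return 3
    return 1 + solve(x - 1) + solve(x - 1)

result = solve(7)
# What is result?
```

solve(x) = 1 + 2·solve(x-1), solve(0)=3. Closed form: (3+1)·2^7 - 1 = 511.

Answer: 511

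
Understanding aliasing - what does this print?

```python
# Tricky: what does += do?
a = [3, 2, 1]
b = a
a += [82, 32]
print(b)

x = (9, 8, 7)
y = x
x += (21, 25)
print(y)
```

Key concept: += behavior differs for mutable vs immutable.
Step by step:
`a = [3, 2, 1]` → a = [3, 2, 1]
`b = a` → b = [3, 2, 1] (same object as a)
`a += [82, 32]` → a = [3, 2, 1, 82, 32] (same object as b); b = [3, 2, 1, 82, 32] (same object as a)
`print(b)` → prints [3, 2, 1, 82, 32]
`x = (9, 8, 7)` → x = (9, 8, 7)
`y = x` → y = (9, 8, 7)
`x += (21, 25)` → x = (9, 8, 7, 21, 25)
`print(y)` → prints (9, 8, 7)

Answer:
[3, 2, 1, 82, 32]
(9, 8, 7)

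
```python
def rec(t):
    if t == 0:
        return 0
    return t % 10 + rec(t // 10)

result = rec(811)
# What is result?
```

Sum of digits of 811: 1 + 1 + 8 = 10

Answer: 10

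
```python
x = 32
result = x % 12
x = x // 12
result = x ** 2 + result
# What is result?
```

Trace:
`x = 32` → x = 32
`result = x % 12` → result = 8
`x = x // 12` → x = 2
`result = x ** 2 + result` → result = 12
So result = 12

Answer: 12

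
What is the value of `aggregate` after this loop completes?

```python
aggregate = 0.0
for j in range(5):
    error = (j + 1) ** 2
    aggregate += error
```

Sum of squared losses 1² + 2² + ... + 5²
`aggregate` takes the values: 0.0 → 1.0 → 5.0 → 14.0 → 30.0 → 55.0

Answer: 55.0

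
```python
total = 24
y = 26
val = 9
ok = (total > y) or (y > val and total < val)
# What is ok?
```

Trace:
`total = 24` → total = 24
`y = 26` → y = 26
`val = 9` → val = 9
`ok = (total > y) or (y > val and total < val)` → ok = False
So ok = False

Answer: False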